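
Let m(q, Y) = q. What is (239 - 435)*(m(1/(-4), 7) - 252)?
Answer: 49441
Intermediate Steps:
(239 - 435)*(m(1/(-4), 7) - 252) = (239 - 435)*(1/(-4) - 252) = -196*(-¼ - 252) = -196*(-1009/4) = 49441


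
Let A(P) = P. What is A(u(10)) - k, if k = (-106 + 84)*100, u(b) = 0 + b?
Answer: 2210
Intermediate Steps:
u(b) = b
k = -2200 (k = -22*100 = -2200)
A(u(10)) - k = 10 - 1*(-2200) = 10 + 2200 = 2210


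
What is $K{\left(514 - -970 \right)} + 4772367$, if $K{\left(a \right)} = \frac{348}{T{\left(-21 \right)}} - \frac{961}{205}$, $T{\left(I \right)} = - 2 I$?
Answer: $\frac{6848351808}{1435} \approx 4.7724 \cdot 10^{6}$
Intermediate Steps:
$K{\left(a \right)} = \frac{5163}{1435}$ ($K{\left(a \right)} = \frac{348}{\left(-2\right) \left(-21\right)} - \frac{961}{205} = \frac{348}{42} - \frac{961}{205} = 348 \cdot \frac{1}{42} - \frac{961}{205} = \frac{58}{7} - \frac{961}{205} = \frac{5163}{1435}$)
$K{\left(514 - -970 \right)} + 4772367 = \frac{5163}{1435} + 4772367 = \frac{6848351808}{1435}$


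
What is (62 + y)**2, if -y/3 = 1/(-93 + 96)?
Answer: 3721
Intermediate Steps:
y = -1 (y = -3/(-93 + 96) = -3/3 = -3*1/3 = -1)
(62 + y)**2 = (62 - 1)**2 = 61**2 = 3721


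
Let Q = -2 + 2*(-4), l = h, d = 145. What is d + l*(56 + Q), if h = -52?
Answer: -2247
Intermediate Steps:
l = -52
Q = -10 (Q = -2 - 8 = -10)
d + l*(56 + Q) = 145 - 52*(56 - 10) = 145 - 52*46 = 145 - 2392 = -2247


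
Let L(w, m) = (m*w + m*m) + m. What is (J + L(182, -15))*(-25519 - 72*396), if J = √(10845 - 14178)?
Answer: 136158120 - 54031*I*√3333 ≈ 1.3616e+8 - 3.1193e+6*I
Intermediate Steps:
J = I*√3333 (J = √(-3333) = I*√3333 ≈ 57.732*I)
L(w, m) = m + m² + m*w (L(w, m) = (m*w + m²) + m = (m² + m*w) + m = m + m² + m*w)
(J + L(182, -15))*(-25519 - 72*396) = (I*√3333 - 15*(1 - 15 + 182))*(-25519 - 72*396) = (I*√3333 - 15*168)*(-25519 - 28512) = (I*√3333 - 2520)*(-54031) = (-2520 + I*√3333)*(-54031) = 136158120 - 54031*I*√3333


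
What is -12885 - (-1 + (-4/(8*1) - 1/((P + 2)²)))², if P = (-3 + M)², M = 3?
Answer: -206209/16 ≈ -12888.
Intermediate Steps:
P = 0 (P = (-3 + 3)² = 0² = 0)
-12885 - (-1 + (-4/(8*1) - 1/((P + 2)²)))² = -12885 - (-1 + (-4/(8*1) - 1/((0 + 2)²)))² = -12885 - (-1 + (-4/8 - 1/(2²)))² = -12885 - (-1 + (-4*⅛ - 1/4))² = -12885 - (-1 + (-½ - 1*¼))² = -12885 - (-1 + (-½ - ¼))² = -12885 - (-1 - ¾)² = -12885 - (-7/4)² = -12885 - 1*49/16 = -12885 - 49/16 = -206209/16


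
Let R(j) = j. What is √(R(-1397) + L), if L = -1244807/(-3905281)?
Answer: 65*I*√5041678718190/3905281 ≈ 37.372*I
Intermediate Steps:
L = 1244807/3905281 (L = -1244807*(-1/3905281) = 1244807/3905281 ≈ 0.31875)
√(R(-1397) + L) = √(-1397 + 1244807/3905281) = √(-5454432750/3905281) = 65*I*√5041678718190/3905281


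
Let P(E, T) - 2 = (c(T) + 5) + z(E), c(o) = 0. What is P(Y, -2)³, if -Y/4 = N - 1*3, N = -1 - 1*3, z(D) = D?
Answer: 42875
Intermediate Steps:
N = -4 (N = -1 - 3 = -4)
Y = 28 (Y = -4*(-4 - 1*3) = -4*(-4 - 3) = -4*(-7) = 28)
P(E, T) = 7 + E (P(E, T) = 2 + ((0 + 5) + E) = 2 + (5 + E) = 7 + E)
P(Y, -2)³ = (7 + 28)³ = 35³ = 42875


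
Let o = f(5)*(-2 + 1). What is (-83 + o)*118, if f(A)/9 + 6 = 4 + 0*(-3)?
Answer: -7670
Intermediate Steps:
f(A) = -18 (f(A) = -54 + 9*(4 + 0*(-3)) = -54 + 9*(4 + 0) = -54 + 9*4 = -54 + 36 = -18)
o = 18 (o = -18*(-2 + 1) = -18*(-1) = 18)
(-83 + o)*118 = (-83 + 18)*118 = -65*118 = -7670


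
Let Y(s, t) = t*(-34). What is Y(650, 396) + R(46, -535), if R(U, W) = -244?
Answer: -13708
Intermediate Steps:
Y(s, t) = -34*t
Y(650, 396) + R(46, -535) = -34*396 - 244 = -13464 - 244 = -13708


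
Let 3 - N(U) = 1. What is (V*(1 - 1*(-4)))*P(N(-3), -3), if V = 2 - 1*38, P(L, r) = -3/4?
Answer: 135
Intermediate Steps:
N(U) = 2 (N(U) = 3 - 1*1 = 3 - 1 = 2)
P(L, r) = -¾ (P(L, r) = -3*¼ = -¾)
V = -36 (V = 2 - 38 = -36)
(V*(1 - 1*(-4)))*P(N(-3), -3) = -36*(1 - 1*(-4))*(-¾) = -36*(1 + 4)*(-¾) = -36*5*(-¾) = -180*(-¾) = 135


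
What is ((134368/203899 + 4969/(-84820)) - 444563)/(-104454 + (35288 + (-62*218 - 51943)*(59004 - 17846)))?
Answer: 7688579191520711/46595946989714067840 ≈ 0.00016501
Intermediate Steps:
((134368/203899 + 4969/(-84820)) - 444563)/(-104454 + (35288 + (-62*218 - 51943)*(59004 - 17846))) = ((134368*(1/203899) + 4969*(-1/84820)) - 444563)/(-104454 + (35288 + (-13516 - 51943)*41158)) = ((134368/203899 - 4969/84820) - 444563)/(-104454 + (35288 - 65459*41158)) = (10383919629/17294713180 - 444563)/(-104454 + (35288 - 2694161522)) = -7688579191520711/(17294713180*(-104454 - 2694126234)) = -7688579191520711/17294713180/(-2694230688) = -7688579191520711/17294713180*(-1/2694230688) = 7688579191520711/46595946989714067840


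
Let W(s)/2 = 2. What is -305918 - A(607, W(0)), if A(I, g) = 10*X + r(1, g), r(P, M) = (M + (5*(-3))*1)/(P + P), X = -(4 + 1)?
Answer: -611725/2 ≈ -3.0586e+5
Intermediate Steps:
X = -5 (X = -1*5 = -5)
W(s) = 4 (W(s) = 2*2 = 4)
r(P, M) = (-15 + M)/(2*P) (r(P, M) = (M - 15*1)/((2*P)) = (M - 15)*(1/(2*P)) = (-15 + M)*(1/(2*P)) = (-15 + M)/(2*P))
A(I, g) = -115/2 + g/2 (A(I, g) = 10*(-5) + (½)*(-15 + g)/1 = -50 + (½)*1*(-15 + g) = -50 + (-15/2 + g/2) = -115/2 + g/2)
-305918 - A(607, W(0)) = -305918 - (-115/2 + (½)*4) = -305918 - (-115/2 + 2) = -305918 - 1*(-111/2) = -305918 + 111/2 = -611725/2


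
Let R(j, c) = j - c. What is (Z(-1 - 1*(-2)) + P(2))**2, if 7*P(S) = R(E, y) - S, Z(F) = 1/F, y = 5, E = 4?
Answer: 16/49 ≈ 0.32653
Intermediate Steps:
P(S) = -1/7 - S/7 (P(S) = ((4 - 1*5) - S)/7 = ((4 - 5) - S)/7 = (-1 - S)/7 = -1/7 - S/7)
(Z(-1 - 1*(-2)) + P(2))**2 = (1/(-1 - 1*(-2)) + (-1/7 - 1/7*2))**2 = (1/(-1 + 2) + (-1/7 - 2/7))**2 = (1/1 - 3/7)**2 = (1 - 3/7)**2 = (4/7)**2 = 16/49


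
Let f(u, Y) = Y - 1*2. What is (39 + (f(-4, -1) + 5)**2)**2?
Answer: 1849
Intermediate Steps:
f(u, Y) = -2 + Y (f(u, Y) = Y - 2 = -2 + Y)
(39 + (f(-4, -1) + 5)**2)**2 = (39 + ((-2 - 1) + 5)**2)**2 = (39 + (-3 + 5)**2)**2 = (39 + 2**2)**2 = (39 + 4)**2 = 43**2 = 1849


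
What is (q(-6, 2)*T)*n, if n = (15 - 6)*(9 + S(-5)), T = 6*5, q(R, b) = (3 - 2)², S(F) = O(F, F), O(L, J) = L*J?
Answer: 9180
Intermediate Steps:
O(L, J) = J*L
S(F) = F² (S(F) = F*F = F²)
q(R, b) = 1 (q(R, b) = 1² = 1)
T = 30
n = 306 (n = (15 - 6)*(9 + (-5)²) = 9*(9 + 25) = 9*34 = 306)
(q(-6, 2)*T)*n = (1*30)*306 = 30*306 = 9180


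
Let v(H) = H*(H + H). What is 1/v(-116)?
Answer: 1/26912 ≈ 3.7158e-5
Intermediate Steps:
v(H) = 2*H² (v(H) = H*(2*H) = 2*H²)
1/v(-116) = 1/(2*(-116)²) = 1/(2*13456) = 1/26912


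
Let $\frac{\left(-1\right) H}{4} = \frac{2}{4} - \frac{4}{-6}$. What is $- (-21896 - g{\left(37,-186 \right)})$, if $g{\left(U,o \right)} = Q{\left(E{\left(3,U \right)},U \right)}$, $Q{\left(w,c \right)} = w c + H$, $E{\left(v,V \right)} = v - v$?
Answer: $\frac{65674}{3} \approx 21891.0$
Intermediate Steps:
$E{\left(v,V \right)} = 0$
$H = - \frac{14}{3}$ ($H = - 4 \left(\frac{2}{4} - \frac{4}{-6}\right) = - 4 \left(2 \cdot \frac{1}{4} - - \frac{2}{3}\right) = - 4 \left(\frac{1}{2} + \frac{2}{3}\right) = \left(-4\right) \frac{7}{6} = - \frac{14}{3} \approx -4.6667$)
$Q{\left(w,c \right)} = - \frac{14}{3} + c w$ ($Q{\left(w,c \right)} = w c - \frac{14}{3} = c w - \frac{14}{3} = - \frac{14}{3} + c w$)
$g{\left(U,o \right)} = - \frac{14}{3}$ ($g{\left(U,o \right)} = - \frac{14}{3} + U 0 = - \frac{14}{3} + 0 = - \frac{14}{3}$)
$- (-21896 - g{\left(37,-186 \right)}) = - (-21896 - - \frac{14}{3}) = - (-21896 + \frac{14}{3}) = \left(-1\right) \left(- \frac{65674}{3}\right) = \frac{65674}{3}$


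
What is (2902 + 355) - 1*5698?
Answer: -2441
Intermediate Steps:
(2902 + 355) - 1*5698 = 3257 - 5698 = -2441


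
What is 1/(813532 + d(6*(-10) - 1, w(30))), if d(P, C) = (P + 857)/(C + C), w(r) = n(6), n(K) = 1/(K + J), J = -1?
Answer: 1/815522 ≈ 1.2262e-6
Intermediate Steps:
n(K) = 1/(-1 + K) (n(K) = 1/(K - 1) = 1/(-1 + K))
w(r) = ⅕ (w(r) = 1/(-1 + 6) = 1/5 = ⅕)
d(P, C) = (857 + P)/(2*C) (d(P, C) = (857 + P)/((2*C)) = (857 + P)*(1/(2*C)) = (857 + P)/(2*C))
1/(813532 + d(6*(-10) - 1, w(30))) = 1/(813532 + (857 + (6*(-10) - 1))/(2*(⅕))) = 1/(813532 + (½)*5*(857 + (-60 - 1))) = 1/(813532 + (½)*5*(857 - 61)) = 1/(813532 + (½)*5*796) = 1/(813532 + 1990) = 1/815522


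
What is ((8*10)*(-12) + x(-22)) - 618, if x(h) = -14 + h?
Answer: -1614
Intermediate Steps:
((8*10)*(-12) + x(-22)) - 618 = ((8*10)*(-12) + (-14 - 22)) - 618 = (80*(-12) - 36) - 618 = (-960 - 36) - 618 = -996 - 618 = -1614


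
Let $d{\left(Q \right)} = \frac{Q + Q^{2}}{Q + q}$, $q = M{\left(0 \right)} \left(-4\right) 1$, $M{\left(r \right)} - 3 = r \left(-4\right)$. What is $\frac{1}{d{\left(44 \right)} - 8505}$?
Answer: $- \frac{8}{67545} \approx -0.00011844$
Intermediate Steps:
$M{\left(r \right)} = 3 - 4 r$ ($M{\left(r \right)} = 3 + r \left(-4\right) = 3 - 4 r$)
$q = -12$ ($q = \left(3 - 0\right) \left(-4\right) 1 = \left(3 + 0\right) \left(-4\right) 1 = 3 \left(-4\right) 1 = \left(-12\right) 1 = -12$)
$d{\left(Q \right)} = \frac{Q + Q^{2}}{-12 + Q}$ ($d{\left(Q \right)} = \frac{Q + Q^{2}}{Q - 12} = \frac{Q + Q^{2}}{-12 + Q}$)
$\frac{1}{d{\left(44 \right)} - 8505} = \frac{1}{\frac{44 \left(1 + 44\right)}{-12 + 44} - 8505} = \frac{1}{44 \cdot \frac{1}{32} \cdot 45 - 8505} = \frac{1}{\frac{495}{8} - 8505} = \frac{1}{- \frac{67545}{8}} = - \frac{8}{67545}$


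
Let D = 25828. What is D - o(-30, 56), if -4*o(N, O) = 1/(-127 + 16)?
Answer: 11467631/444 ≈ 25828.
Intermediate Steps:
o(N, O) = 1/444 (o(N, O) = -1/(4*(-127 + 16)) = -1/4/(-111) = -1/4*(-1/111) = 1/444)
D - o(-30, 56) = 25828 - 1*1/444 = 25828 - 1/444 = 11467631/444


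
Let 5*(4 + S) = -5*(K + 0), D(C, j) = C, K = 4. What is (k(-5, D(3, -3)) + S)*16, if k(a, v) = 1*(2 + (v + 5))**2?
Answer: 1472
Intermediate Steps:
S = -8 (S = -4 + (-5*(4 + 0))/5 = -4 + (-5*4)/5 = -4 + (1/5)*(-20) = -4 - 4 = -8)
k(a, v) = (7 + v)**2 (k(a, v) = 1*(2 + (5 + v))**2 = 1*(7 + v)**2 = (7 + v)**2)
(k(-5, D(3, -3)) + S)*16 = ((7 + 3)**2 - 8)*16 = (10**2 - 8)*16 = (100 - 8)*16 = 92*16 = 1472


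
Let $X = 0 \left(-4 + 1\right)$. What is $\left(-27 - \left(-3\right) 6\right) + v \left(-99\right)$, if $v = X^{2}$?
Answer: $-9$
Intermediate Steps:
$X = 0$ ($X = 0 \left(-3\right) = 0$)
$v = 0$ ($v = 0^{2} = 0$)
$\left(-27 - \left(-3\right) 6\right) + v \left(-99\right) = \left(-27 - \left(-3\right) 6\right) + 0 \left(-99\right) = \left(-27 - -18\right) + 0 = \left(-27 + 18\right) + 0 = -9 + 0 = -9$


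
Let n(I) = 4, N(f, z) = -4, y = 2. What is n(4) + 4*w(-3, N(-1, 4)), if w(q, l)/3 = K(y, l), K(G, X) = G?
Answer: 28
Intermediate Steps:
w(q, l) = 6 (w(q, l) = 3*2 = 6)
n(4) + 4*w(-3, N(-1, 4)) = 4 + 4*6 = 4 + 24 = 28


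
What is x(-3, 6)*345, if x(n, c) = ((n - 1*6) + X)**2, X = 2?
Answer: 16905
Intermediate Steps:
x(n, c) = (-4 + n)**2 (x(n, c) = ((n - 1*6) + 2)**2 = ((n - 6) + 2)**2 = ((-6 + n) + 2)**2 = (-4 + n)**2)
x(-3, 6)*345 = (-4 - 3)**2*345 = (-7)**2*345 = 49*345 = 16905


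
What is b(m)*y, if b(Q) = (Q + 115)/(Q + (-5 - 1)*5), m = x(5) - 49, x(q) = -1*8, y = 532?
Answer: -1064/3 ≈ -354.67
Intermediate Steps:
x(q) = -8
m = -57 (m = -8 - 49 = -57)
b(Q) = (115 + Q)/(-30 + Q) (b(Q) = (115 + Q)/(Q - 6*5) = (115 + Q)/(Q - 30) = (115 + Q)/(-30 + Q))
b(m)*y = ((115 - 57)/(-30 - 57))*532 = (58/(-87))*532 = -1/87*58*532 = -⅔*532 = -1064/3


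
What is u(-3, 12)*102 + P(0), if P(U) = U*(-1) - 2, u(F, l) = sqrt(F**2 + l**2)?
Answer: -2 + 306*sqrt(17) ≈ 1259.7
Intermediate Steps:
P(U) = -2 - U (P(U) = -U - 2 = -2 - U)
u(-3, 12)*102 + P(0) = sqrt((-3)**2 + 12**2)*102 + (-2 - 1*0) = sqrt(9 + 144)*102 + (-2 + 0) = sqrt(153)*102 - 2 = (3*sqrt(17))*102 - 2 = 306*sqrt(17) - 2 = -2 + 306*sqrt(17)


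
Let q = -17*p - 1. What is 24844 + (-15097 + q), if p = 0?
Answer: 9746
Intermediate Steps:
q = -1 (q = -17*0 - 1 = 0 - 1 = -1)
24844 + (-15097 + q) = 24844 + (-15097 - 1) = 24844 - 15098 = 9746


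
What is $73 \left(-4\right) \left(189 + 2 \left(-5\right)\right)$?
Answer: $-52268$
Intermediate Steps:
$73 \left(-4\right) \left(189 + 2 \left(-5\right)\right) = - 292 \left(189 - 10\right) = \left(-292\right) 179 = -52268$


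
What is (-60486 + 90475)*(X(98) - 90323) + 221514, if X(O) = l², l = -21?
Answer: -2695249784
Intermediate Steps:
X(O) = 441 (X(O) = (-21)² = 441)
(-60486 + 90475)*(X(98) - 90323) + 221514 = (-60486 + 90475)*(441 - 90323) + 221514 = 29989*(-89882) + 221514 = -2695471298 + 221514 = -2695249784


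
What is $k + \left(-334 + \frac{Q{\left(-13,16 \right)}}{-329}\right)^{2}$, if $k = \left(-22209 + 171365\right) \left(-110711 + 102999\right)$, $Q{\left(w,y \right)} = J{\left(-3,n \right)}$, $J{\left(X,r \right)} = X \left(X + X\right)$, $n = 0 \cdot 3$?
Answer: $- \frac{124496577035136}{108241} \approx -1.1502 \cdot 10^{9}$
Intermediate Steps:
$n = 0$
$J{\left(X,r \right)} = 2 X^{2}$ ($J{\left(X,r \right)} = X 2 X = 2 X^{2}$)
$Q{\left(w,y \right)} = 18$ ($Q{\left(w,y \right)} = 2 \left(-3\right)^{2} = 2 \cdot 9 = 18$)
$k = -1150291072$ ($k = 149156 \left(-7712\right) = -1150291072$)
$k + \left(-334 + \frac{Q{\left(-13,16 \right)}}{-329}\right)^{2} = -1150291072 + \left(-334 + \frac{18}{-329}\right)^{2} = -1150291072 + \left(-334 + 18 \left(- \frac{1}{329}\right)\right)^{2} = -1150291072 + \left(-334 - \frac{18}{329}\right)^{2} = -1150291072 + \left(- \frac{109904}{329}\right)^{2} = -1150291072 + \frac{12078889216}{108241} = - \frac{124496577035136}{108241}$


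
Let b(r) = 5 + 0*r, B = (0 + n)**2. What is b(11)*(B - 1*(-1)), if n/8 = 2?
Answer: 1285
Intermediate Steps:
n = 16 (n = 8*2 = 16)
B = 256 (B = (0 + 16)**2 = 16**2 = 256)
b(r) = 5 (b(r) = 5 + 0 = 5)
b(11)*(B - 1*(-1)) = 5*(256 - 1*(-1)) = 5*(256 + 1) = 5*257 = 1285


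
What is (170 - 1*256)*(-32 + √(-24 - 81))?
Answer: 2752 - 86*I*√105 ≈ 2752.0 - 881.24*I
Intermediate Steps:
(170 - 1*256)*(-32 + √(-24 - 81)) = (170 - 256)*(-32 + √(-105)) = -86*(-32 + I*√105) = 2752 - 86*I*√105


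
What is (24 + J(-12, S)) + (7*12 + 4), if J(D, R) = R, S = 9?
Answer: 121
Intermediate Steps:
(24 + J(-12, S)) + (7*12 + 4) = (24 + 9) + (7*12 + 4) = 33 + (84 + 4) = 33 + 88 = 121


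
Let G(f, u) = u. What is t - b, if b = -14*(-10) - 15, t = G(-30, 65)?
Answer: -60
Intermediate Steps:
t = 65
b = 125 (b = 140 - 15 = 125)
t - b = 65 - 1*125 = 65 - 125 = -60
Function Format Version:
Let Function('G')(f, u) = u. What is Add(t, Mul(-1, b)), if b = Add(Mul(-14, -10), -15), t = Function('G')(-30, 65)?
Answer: -60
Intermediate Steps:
t = 65
b = 125 (b = Add(140, -15) = 125)
Add(t, Mul(-1, b)) = Add(65, Mul(-1, 125)) = Add(65, -125) = -60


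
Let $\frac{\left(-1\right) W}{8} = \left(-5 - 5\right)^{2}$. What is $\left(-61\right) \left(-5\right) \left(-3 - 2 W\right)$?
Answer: $487085$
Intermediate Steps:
$W = -800$ ($W = - 8 \left(-5 - 5\right)^{2} = - 8 \left(-10\right)^{2} = \left(-8\right) 100 = -800$)
$\left(-61\right) \left(-5\right) \left(-3 - 2 W\right) = \left(-61\right) \left(-5\right) \left(-3 - -1600\right) = 305 \left(-3 + 1600\right) = 305 \cdot 1597 = 487085$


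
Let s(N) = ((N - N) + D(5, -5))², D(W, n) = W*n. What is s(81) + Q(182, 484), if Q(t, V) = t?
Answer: 807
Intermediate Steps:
s(N) = 625 (s(N) = ((N - N) + 5*(-5))² = (0 - 25)² = (-25)² = 625)
s(81) + Q(182, 484) = 625 + 182 = 807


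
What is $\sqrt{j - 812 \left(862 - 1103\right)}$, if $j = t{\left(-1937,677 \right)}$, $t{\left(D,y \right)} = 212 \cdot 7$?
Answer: $14 \sqrt{1006} \approx 444.04$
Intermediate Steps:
$t{\left(D,y \right)} = 1484$
$j = 1484$
$\sqrt{j - 812 \left(862 - 1103\right)} = \sqrt{1484 - 812 \left(862 - 1103\right)} = \sqrt{1484 - -195692} = \sqrt{1484 + 195692} = \sqrt{197176} = 14 \sqrt{1006}$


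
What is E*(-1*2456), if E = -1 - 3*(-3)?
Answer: -19648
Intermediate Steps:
E = 8 (E = -1 + 9 = 8)
E*(-1*2456) = 8*(-1*2456) = 8*(-2456) = -19648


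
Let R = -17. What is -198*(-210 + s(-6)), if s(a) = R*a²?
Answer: 162756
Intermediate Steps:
s(a) = -17*a²
-198*(-210 + s(-6)) = -198*(-210 - 17*(-6)²) = -198*(-210 - 17*36) = -198*(-210 - 612) = -198*(-822) = 162756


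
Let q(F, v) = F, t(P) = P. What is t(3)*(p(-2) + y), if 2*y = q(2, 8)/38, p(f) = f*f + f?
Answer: 231/38 ≈ 6.0789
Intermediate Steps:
p(f) = f + f² (p(f) = f² + f = f + f²)
y = 1/38 (y = (2/38)/2 = (2*(1/38))/2 = (½)*(1/19) = 1/38 ≈ 0.026316)
t(3)*(p(-2) + y) = 3*(-2*(1 - 2) + 1/38) = 3*(-2*(-1) + 1/38) = 3*(2 + 1/38) = 3*(77/38) = 231/38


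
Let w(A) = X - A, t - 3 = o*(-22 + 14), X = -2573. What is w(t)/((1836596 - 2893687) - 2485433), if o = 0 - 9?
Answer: 662/885631 ≈ 0.00074749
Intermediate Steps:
o = -9
t = 75 (t = 3 - 9*(-22 + 14) = 3 - 9*(-8) = 3 + 72 = 75)
w(A) = -2573 - A
w(t)/((1836596 - 2893687) - 2485433) = (-2573 - 1*75)/((1836596 - 2893687) - 2485433) = (-2573 - 75)/(-1057091 - 2485433) = -2648/(-3542524) = -2648*(-1/3542524) = 662/885631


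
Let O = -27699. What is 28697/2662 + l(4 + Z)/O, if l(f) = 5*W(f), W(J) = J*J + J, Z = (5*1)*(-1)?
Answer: 28697/2662 ≈ 10.780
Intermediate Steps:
Z = -5 (Z = 5*(-1) = -5)
W(J) = J + J**2 (W(J) = J**2 + J = J + J**2)
l(f) = 5*f*(1 + f) (l(f) = 5*(f*(1 + f)) = 5*f*(1 + f))
28697/2662 + l(4 + Z)/O = 28697/2662 + (5*(4 - 5)*(1 + (4 - 5)))/(-27699) = 28697*(1/2662) + (5*(-1)*(1 - 1))*(-1/27699) = 28697/2662 + (5*(-1)*0)*(-1/27699) = 28697/2662 + 0*(-1/27699) = 28697/2662 + 0 = 28697/2662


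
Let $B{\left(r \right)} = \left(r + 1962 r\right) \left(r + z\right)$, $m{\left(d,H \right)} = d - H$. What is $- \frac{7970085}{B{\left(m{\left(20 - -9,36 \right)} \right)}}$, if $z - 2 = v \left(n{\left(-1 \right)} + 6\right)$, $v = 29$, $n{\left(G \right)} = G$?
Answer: $\frac{1594017}{384748} \approx 4.143$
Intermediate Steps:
$z = 147$ ($z = 2 + 29 \left(-1 + 6\right) = 2 + 29 \cdot 5 = 2 + 145 = 147$)
$B{\left(r \right)} = 1963 r \left(147 + r\right)$ ($B{\left(r \right)} = \left(r + 1962 r\right) \left(r + 147\right) = 1963 r \left(147 + r\right)$)
$- \frac{7970085}{B{\left(m{\left(20 - -9,36 \right)} \right)}} = - \frac{7970085}{1963 \left(\left(20 - -9\right) - 36\right) \left(147 + \left(\left(20 - -9\right) - 36\right)\right)} = - \frac{7970085}{1963 \left(\left(20 + 9\right) - 36\right) \left(147 + \left(\left(20 + 9\right) - 36\right)\right)} = - \frac{7970085}{1963 \left(29 - 36\right) \left(147 + \left(29 - 36\right)\right)} = - \frac{7970085}{1963 \left(-7\right) \left(147 - 7\right)} = - \frac{7970085}{1963 \left(-7\right) 140} = - \frac{7970085}{-1923740} = \left(-7970085\right) \left(- \frac{1}{1923740}\right) = \frac{1594017}{384748}$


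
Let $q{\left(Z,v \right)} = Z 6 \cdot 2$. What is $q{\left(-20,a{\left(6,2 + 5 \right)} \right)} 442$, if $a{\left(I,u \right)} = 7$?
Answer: $-106080$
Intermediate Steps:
$q{\left(Z,v \right)} = 12 Z$ ($q{\left(Z,v \right)} = 6 Z 2 = 12 Z$)
$q{\left(-20,a{\left(6,2 + 5 \right)} \right)} 442 = 12 \left(-20\right) 442 = \left(-240\right) 442 = -106080$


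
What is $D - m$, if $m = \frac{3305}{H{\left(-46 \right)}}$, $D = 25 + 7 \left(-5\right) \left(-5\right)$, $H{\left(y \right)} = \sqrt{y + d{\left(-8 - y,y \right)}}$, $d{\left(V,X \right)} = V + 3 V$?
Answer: $200 - \frac{3305 \sqrt{106}}{106} \approx -121.01$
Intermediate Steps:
$d{\left(V,X \right)} = 4 V$
$H{\left(y \right)} = \sqrt{-32 - 3 y}$ ($H{\left(y \right)} = \sqrt{y + 4 \left(-8 - y\right)} = \sqrt{y - \left(32 + 4 y\right)} = \sqrt{-32 - 3 y}$)
$D = 200$ ($D = 25 - -175 = 25 + 175 = 200$)
$m = \frac{3305 \sqrt{106}}{106}$ ($m = \frac{3305}{\sqrt{-32 - -138}} = \frac{3305}{\sqrt{-32 + 138}} = \frac{3305}{\sqrt{106}} = 3305 \frac{\sqrt{106}}{106} = \frac{3305 \sqrt{106}}{106} \approx 321.01$)
$D - m = 200 - \frac{3305 \sqrt{106}}{106}$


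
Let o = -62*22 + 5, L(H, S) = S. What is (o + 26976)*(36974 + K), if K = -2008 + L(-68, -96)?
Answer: 893264790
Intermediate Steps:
o = -1359 (o = -1364 + 5 = -1359)
K = -2104 (K = -2008 - 96 = -2104)
(o + 26976)*(36974 + K) = (-1359 + 26976)*(36974 - 2104) = 25617*34870 = 893264790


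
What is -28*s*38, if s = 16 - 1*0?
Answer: -17024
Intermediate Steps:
s = 16 (s = 16 + 0 = 16)
-28*s*38 = -28*16*38 = -448*38 = -17024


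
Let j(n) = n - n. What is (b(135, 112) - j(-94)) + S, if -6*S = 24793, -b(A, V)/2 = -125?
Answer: -23293/6 ≈ -3882.2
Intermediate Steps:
j(n) = 0
b(A, V) = 250 (b(A, V) = -2*(-125) = 250)
S = -24793/6 (S = -⅙*24793 = -24793/6 ≈ -4132.2)
(b(135, 112) - j(-94)) + S = (250 - 1*0) - 24793/6 = (250 + 0) - 24793/6 = 250 - 24793/6 = -23293/6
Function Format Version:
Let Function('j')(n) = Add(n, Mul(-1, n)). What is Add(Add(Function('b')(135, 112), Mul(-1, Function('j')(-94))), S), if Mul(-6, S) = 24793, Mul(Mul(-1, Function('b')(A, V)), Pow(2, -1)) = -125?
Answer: Rational(-23293, 6) ≈ -3882.2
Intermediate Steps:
Function('j')(n) = 0
Function('b')(A, V) = 250 (Function('b')(A, V) = Mul(-2, -125) = 250)
S = Rational(-24793, 6) (S = Mul(Rational(-1, 6), 24793) = Rational(-24793, 6) ≈ -4132.2)
Add(Add(Function('b')(135, 112), Mul(-1, Function('j')(-94))), S) = Add(Add(250, Mul(-1, 0)), Rational(-24793, 6)) = Add(Add(250, 0), Rational(-24793, 6)) = Add(250, Rational(-24793, 6)) = Rational(-23293, 6)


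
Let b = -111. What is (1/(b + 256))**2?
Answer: 1/21025 ≈ 4.7562e-5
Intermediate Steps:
(1/(b + 256))**2 = (1/(-111 + 256))**2 = (1/145)**2 = 1/21025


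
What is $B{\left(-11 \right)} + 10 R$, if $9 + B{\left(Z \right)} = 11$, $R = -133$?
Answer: $-1328$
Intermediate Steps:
$B{\left(Z \right)} = 2$ ($B{\left(Z \right)} = -9 + 11 = 2$)
$B{\left(-11 \right)} + 10 R = 2 + 10 \left(-133\right) = 2 - 1330 = -1328$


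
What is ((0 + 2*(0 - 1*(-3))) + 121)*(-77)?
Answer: -9779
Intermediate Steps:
((0 + 2*(0 - 1*(-3))) + 121)*(-77) = ((0 + 2*(0 + 3)) + 121)*(-77) = ((0 + 2*3) + 121)*(-77) = ((0 + 6) + 121)*(-77) = (6 + 121)*(-77) = 127*(-77) = -9779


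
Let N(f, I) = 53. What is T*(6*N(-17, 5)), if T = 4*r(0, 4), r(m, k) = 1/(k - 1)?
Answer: 424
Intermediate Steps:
r(m, k) = 1/(-1 + k)
T = 4/3 (T = 4/(-1 + 4) = 4/3 ≈ 1.3333)
T*(6*N(-17, 5)) = 4*(6*53)/3 = (4/3)*318 = 424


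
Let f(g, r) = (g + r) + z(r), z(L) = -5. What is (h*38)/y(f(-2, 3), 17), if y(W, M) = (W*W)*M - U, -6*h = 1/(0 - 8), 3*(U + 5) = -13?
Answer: 19/6752 ≈ 0.0028140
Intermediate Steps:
U = -28/3 (U = -5 + (1/3)*(-13) = -5 - 13/3 = -28/3 ≈ -9.3333)
h = 1/48 (h = -1/(6*(0 - 8)) = -1/6/(-8) = -1/6*(-1/8) = 1/48 ≈ 0.020833)
f(g, r) = -5 + g + r (f(g, r) = (g + r) - 5 = -5 + g + r)
y(W, M) = 28/3 + M*W**2 (y(W, M) = (W*W)*M - 1*(-28/3) = W**2*M + 28/3 = M*W**2 + 28/3 = 28/3 + M*W**2)
(h*38)/y(f(-2, 3), 17) = ((1/48)*38)/(28/3 + 17*(-5 - 2 + 3)**2) = 19/(24*(28/3 + 17*(-4)**2)) = 19/(24*(28/3 + 17*16)) = 19/(24*(28/3 + 272)) = 19/(24*(844/3)) = (19/24)*(3/844) = 19/6752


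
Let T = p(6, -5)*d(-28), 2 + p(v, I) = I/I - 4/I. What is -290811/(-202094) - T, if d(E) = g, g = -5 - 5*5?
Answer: -921753/202094 ≈ -4.5610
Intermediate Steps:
g = -30 (g = -5 - 25 = -30)
p(v, I) = -1 - 4/I (p(v, I) = -2 + (I/I - 4/I) = -2 + (1 - 4/I) = -1 - 4/I)
d(E) = -30
T = 6 (T = ((-4 - 1*(-5))/(-5))*(-30) = -(-4 + 5)/5*(-30) = -⅕*1*(-30) = -⅕*(-30) = 6)
-290811/(-202094) - T = -290811/(-202094) - 1*6 = -290811*(-1/202094) - 6 = 290811/202094 - 6 = -921753/202094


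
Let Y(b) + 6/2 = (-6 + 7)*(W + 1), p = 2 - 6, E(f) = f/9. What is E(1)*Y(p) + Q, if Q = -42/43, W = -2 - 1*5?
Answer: -85/43 ≈ -1.9767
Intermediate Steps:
W = -7 (W = -2 - 5 = -7)
E(f) = f/9 (E(f) = f*(1/9) = f/9)
p = -4
Q = -42/43 (Q = -42*1/43 = -42/43 ≈ -0.97674)
Y(b) = -9 (Y(b) = -3 + (-6 + 7)*(-7 + 1) = -3 + 1*(-6) = -3 - 6 = -9)
E(1)*Y(p) + Q = ((1/9)*1)*(-9) - 42/43 = (1/9)*(-9) - 42/43 = -1 - 42/43 = -85/43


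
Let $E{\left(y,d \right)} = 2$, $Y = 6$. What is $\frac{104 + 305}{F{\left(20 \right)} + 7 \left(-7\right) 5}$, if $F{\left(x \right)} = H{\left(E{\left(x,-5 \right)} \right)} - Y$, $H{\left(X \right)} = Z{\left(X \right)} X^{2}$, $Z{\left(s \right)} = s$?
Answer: $- \frac{409}{243} \approx -1.6831$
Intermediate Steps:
$H{\left(X \right)} = X^{3}$ ($H{\left(X \right)} = X X^{2} = X^{3}$)
$F{\left(x \right)} = 2$ ($F{\left(x \right)} = 2^{3} - 6 = 8 - 6 = 2$)
$\frac{104 + 305}{F{\left(20 \right)} + 7 \left(-7\right) 5} = \frac{104 + 305}{2 + 7 \left(-7\right) 5} = \frac{409}{2 - 245} = \frac{409}{-243} = 409 \left(- \frac{1}{243}\right) = - \frac{409}{243}$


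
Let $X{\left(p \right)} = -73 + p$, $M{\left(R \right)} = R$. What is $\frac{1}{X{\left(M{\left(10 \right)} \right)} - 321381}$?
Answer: $- \frac{1}{321444} \approx -3.111 \cdot 10^{-6}$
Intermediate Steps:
$\frac{1}{X{\left(M{\left(10 \right)} \right)} - 321381} = \frac{1}{\left(-73 + 10\right) - 321381} = \frac{1}{-63 - 321381} = \frac{1}{-321444} = - \frac{1}{321444}$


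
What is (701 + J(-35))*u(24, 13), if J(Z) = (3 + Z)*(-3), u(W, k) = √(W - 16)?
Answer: 1594*√2 ≈ 2254.3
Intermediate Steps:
u(W, k) = √(-16 + W)
J(Z) = -9 - 3*Z
(701 + J(-35))*u(24, 13) = (701 + (-9 - 3*(-35)))*√(-16 + 24) = (701 + (-9 + 105))*√8 = (701 + 96)*(2*√2) = 797*(2*√2) = 1594*√2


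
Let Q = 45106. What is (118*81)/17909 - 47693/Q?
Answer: -423010789/807803354 ≈ -0.52366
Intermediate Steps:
(118*81)/17909 - 47693/Q = (118*81)/17909 - 47693/45106 = 9558*(1/17909) - 47693*1/45106 = 9558/17909 - 47693/45106 = -423010789/807803354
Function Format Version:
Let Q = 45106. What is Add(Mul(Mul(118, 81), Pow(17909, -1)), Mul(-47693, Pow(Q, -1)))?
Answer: Rational(-423010789, 807803354) ≈ -0.52366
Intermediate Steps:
Add(Mul(Mul(118, 81), Pow(17909, -1)), Mul(-47693, Pow(Q, -1))) = Add(Mul(Mul(118, 81), Pow(17909, -1)), Mul(-47693, Pow(45106, -1))) = Add(Mul(9558, Rational(1, 17909)), Mul(-47693, Rational(1, 45106))) = Add(Rational(9558, 17909), Rational(-47693, 45106)) = Rational(-423010789, 807803354)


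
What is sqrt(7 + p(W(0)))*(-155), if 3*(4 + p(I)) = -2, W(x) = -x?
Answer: -155*sqrt(21)/3 ≈ -236.77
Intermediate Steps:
p(I) = -14/3 (p(I) = -4 + (1/3)*(-2) = -4 - 2/3 = -14/3)
sqrt(7 + p(W(0)))*(-155) = sqrt(7 - 14/3)*(-155) = sqrt(7/3)*(-155) = (sqrt(21)/3)*(-155) = -155*sqrt(21)/3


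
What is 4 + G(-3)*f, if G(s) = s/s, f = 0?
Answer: 4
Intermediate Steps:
G(s) = 1
4 + G(-3)*f = 4 + 1*0 = 4 + 0 = 4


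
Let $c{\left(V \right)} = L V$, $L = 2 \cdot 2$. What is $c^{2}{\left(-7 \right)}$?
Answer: $784$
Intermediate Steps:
$L = 4$
$c{\left(V \right)} = 4 V$
$c^{2}{\left(-7 \right)} = \left(4 \left(-7\right)\right)^{2} = \left(-28\right)^{2} = 784$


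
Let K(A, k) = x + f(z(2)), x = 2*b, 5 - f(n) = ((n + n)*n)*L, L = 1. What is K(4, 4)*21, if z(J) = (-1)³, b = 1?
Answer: 105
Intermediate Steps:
z(J) = -1
f(n) = 5 - 2*n² (f(n) = 5 - (n + n)*n = 5 - (2*n)*n = 5 - 2*n²)
x = 2 (x = 2*1 = 2)
K(A, k) = 5 (K(A, k) = 2 + (5 - 2*(-1)²) = 2 + (5 - 2*1) = 2 + (5 - 2) = 2 + 3 = 5)
K(4, 4)*21 = 5*21 = 105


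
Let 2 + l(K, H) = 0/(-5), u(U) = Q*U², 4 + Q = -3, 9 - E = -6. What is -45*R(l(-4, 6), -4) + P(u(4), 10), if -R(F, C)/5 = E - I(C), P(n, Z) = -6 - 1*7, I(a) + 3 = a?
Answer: 4937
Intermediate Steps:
E = 15 (E = 9 - 1*(-6) = 9 + 6 = 15)
Q = -7 (Q = -4 - 3 = -7)
I(a) = -3 + a
u(U) = -7*U²
l(K, H) = -2 (l(K, H) = -2 + 0/(-5) = -2 + 0*(-⅕) = -2 + 0 = -2)
P(n, Z) = -13 (P(n, Z) = -6 - 7 = -13)
R(F, C) = -90 + 5*C (R(F, C) = -5*(15 - (-3 + C)) = -5*(15 + (3 - C)) = -5*(18 - C) = -90 + 5*C)
-45*R(l(-4, 6), -4) + P(u(4), 10) = -45*(-90 + 5*(-4)) - 13 = -45*(-90 - 20) - 13 = -45*(-110) - 13 = 4950 - 13 = 4937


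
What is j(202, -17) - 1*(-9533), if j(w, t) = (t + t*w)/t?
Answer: 9736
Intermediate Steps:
j(w, t) = (t + t*w)/t
j(202, -17) - 1*(-9533) = (1 + 202) - 1*(-9533) = 203 + 9533 = 9736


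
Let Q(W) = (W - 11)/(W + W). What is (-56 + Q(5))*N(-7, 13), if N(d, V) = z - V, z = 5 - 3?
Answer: 3113/5 ≈ 622.60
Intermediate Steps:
z = 2
Q(W) = (-11 + W)/(2*W) (Q(W) = (-11 + W)/((2*W)) = (-11 + W)*(1/(2*W)) = (-11 + W)/(2*W))
N(d, V) = 2 - V
(-56 + Q(5))*N(-7, 13) = (-56 + (½)*(-11 + 5)/5)*(2 - 1*13) = (-56 + (½)*(⅕)*(-6))*(2 - 13) = (-56 - ⅗)*(-11) = -283/5*(-11) = 3113/5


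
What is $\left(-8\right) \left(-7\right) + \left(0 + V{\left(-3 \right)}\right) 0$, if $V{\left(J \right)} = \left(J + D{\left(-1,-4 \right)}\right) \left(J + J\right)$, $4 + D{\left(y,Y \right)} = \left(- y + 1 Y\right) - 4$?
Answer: $56$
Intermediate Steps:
$D{\left(y,Y \right)} = -8 + Y - y$ ($D{\left(y,Y \right)} = -4 - \left(4 + y - Y\right) = -8 + Y - y$)
$V{\left(J \right)} = 2 J \left(-11 + J\right)$ ($V{\left(J \right)} = \left(J - 11\right) \left(J + J\right) = \left(J - 11\right) 2 J = \left(-11 + J\right) 2 J = 2 J \left(-11 + J\right)$)
$\left(-8\right) \left(-7\right) + \left(0 + V{\left(-3 \right)}\right) 0 = \left(-8\right) \left(-7\right) + \left(0 + 2 \left(-3\right) \left(-11 - 3\right)\right) 0 = 56 + \left(0 + 2 \left(-3\right) \left(-14\right)\right) 0 = 56 + \left(0 + 84\right) 0 = 56 + 84 \cdot 0 = 56 + 0 = 56$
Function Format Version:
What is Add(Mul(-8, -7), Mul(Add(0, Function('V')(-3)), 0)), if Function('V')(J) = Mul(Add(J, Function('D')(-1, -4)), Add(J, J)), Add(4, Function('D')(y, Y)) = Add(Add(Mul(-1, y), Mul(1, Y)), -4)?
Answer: 56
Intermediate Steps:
Function('D')(y, Y) = Add(-8, Y, Mul(-1, y)) (Function('D')(y, Y) = Add(-4, Add(Add(Mul(-1, y), Mul(1, Y)), -4)) = Add(-4, Add(Add(Mul(-1, y), Y), -4)) = Add(-4, Add(Add(Y, Mul(-1, y)), -4)) = Add(-4, Add(-4, Y, Mul(-1, y))) = Add(-8, Y, Mul(-1, y)))
Function('V')(J) = Mul(2, J, Add(-11, J)) (Function('V')(J) = Mul(Add(J, Add(-8, -4, Mul(-1, -1))), Add(J, J)) = Mul(Add(J, Add(-8, -4, 1)), Mul(2, J)) = Mul(Add(J, -11), Mul(2, J)) = Mul(Add(-11, J), Mul(2, J)) = Mul(2, J, Add(-11, J)))
Add(Mul(-8, -7), Mul(Add(0, Function('V')(-3)), 0)) = Add(Mul(-8, -7), Mul(Add(0, Mul(2, -3, Add(-11, -3))), 0)) = Add(56, Mul(Add(0, Mul(2, -3, -14)), 0)) = Add(56, Mul(Add(0, 84), 0)) = Add(56, Mul(84, 0)) = Add(56, 0) = 56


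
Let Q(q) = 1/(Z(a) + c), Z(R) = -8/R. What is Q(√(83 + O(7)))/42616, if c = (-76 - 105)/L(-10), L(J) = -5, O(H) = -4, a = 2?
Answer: 5/6861176 ≈ 7.2874e-7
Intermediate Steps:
c = 181/5 (c = (-76 - 105)/(-5) = -181*(-⅕) = 181/5 ≈ 36.200)
Q(q) = 5/161 (Q(q) = 1/(-8/2 + 181/5) = 1/(-8*½ + 181/5) = 1/(-4 + 181/5) = 1/(161/5) = 5/161)
Q(√(83 + O(7)))/42616 = (5/161)/42616 = (5/161)*(1/42616) = 5/6861176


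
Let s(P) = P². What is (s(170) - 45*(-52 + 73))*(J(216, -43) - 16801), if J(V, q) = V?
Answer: -463633675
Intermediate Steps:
(s(170) - 45*(-52 + 73))*(J(216, -43) - 16801) = (170² - 45*(-52 + 73))*(216 - 16801) = (28900 - 45*21)*(-16585) = (28900 - 945)*(-16585) = 27955*(-16585) = -463633675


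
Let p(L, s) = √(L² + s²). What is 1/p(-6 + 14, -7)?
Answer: √113/113 ≈ 0.094072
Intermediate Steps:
1/p(-6 + 14, -7) = 1/(√((-6 + 14)² + (-7)²)) = 1/(√(8² + 49)) = 1/(√(64 + 49)) = 1/(√113) = √113/113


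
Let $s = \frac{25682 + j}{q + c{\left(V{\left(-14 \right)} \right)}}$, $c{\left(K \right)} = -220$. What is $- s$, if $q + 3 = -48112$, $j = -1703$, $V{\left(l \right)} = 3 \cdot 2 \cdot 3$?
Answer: $\frac{23979}{48335} \approx 0.4961$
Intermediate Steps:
$V{\left(l \right)} = 18$ ($V{\left(l \right)} = 6 \cdot 3 = 18$)
$q = -48115$ ($q = -3 - 48112 = -48115$)
$s = - \frac{23979}{48335}$ ($s = \frac{25682 - 1703}{-48115 - 220} = \frac{23979}{-48335} = 23979 \left(- \frac{1}{48335}\right) = - \frac{23979}{48335} \approx -0.4961$)
$- s = \left(-1\right) \left(- \frac{23979}{48335}\right) = \frac{23979}{48335}$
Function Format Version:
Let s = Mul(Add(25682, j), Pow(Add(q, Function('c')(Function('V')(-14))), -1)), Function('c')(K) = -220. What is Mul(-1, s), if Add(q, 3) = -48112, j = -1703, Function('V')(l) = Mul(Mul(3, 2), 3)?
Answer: Rational(23979, 48335) ≈ 0.49610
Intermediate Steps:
Function('V')(l) = 18 (Function('V')(l) = Mul(6, 3) = 18)
q = -48115 (q = Add(-3, -48112) = -48115)
s = Rational(-23979, 48335) (s = Mul(Add(25682, -1703), Pow(Add(-48115, -220), -1)) = Mul(23979, Pow(-48335, -1)) = Mul(23979, Rational(-1, 48335)) = Rational(-23979, 48335) ≈ -0.49610)
Mul(-1, s) = Mul(-1, Rational(-23979, 48335)) = Rational(23979, 48335)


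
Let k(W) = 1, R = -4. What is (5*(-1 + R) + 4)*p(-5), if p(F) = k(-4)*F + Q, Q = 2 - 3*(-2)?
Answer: -63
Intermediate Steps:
Q = 8 (Q = 2 + 6 = 8)
p(F) = 8 + F (p(F) = 1*F + 8 = F + 8 = 8 + F)
(5*(-1 + R) + 4)*p(-5) = (5*(-1 - 4) + 4)*(8 - 5) = (5*(-5) + 4)*3 = (-25 + 4)*3 = -21*3 = -63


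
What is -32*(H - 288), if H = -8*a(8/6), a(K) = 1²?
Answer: 9472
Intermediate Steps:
a(K) = 1
H = -8 (H = -8*1 = -8)
-32*(H - 288) = -32*(-8 - 288) = -32*(-296) = 9472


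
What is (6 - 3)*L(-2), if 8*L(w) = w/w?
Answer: 3/8 ≈ 0.37500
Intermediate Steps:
L(w) = 1/8 (L(w) = (w/w)/8 = (1/8)*1 = 1/8)
(6 - 3)*L(-2) = (6 - 3)*(1/8) = 3*(1/8) = 3/8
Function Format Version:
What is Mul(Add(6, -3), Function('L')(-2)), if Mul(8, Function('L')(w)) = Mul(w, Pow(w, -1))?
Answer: Rational(3, 8) ≈ 0.37500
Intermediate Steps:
Function('L')(w) = Rational(1, 8) (Function('L')(w) = Mul(Rational(1, 8), Mul(w, Pow(w, -1))) = Mul(Rational(1, 8), 1) = Rational(1, 8))
Mul(Add(6, -3), Function('L')(-2)) = Mul(Add(6, -3), Rational(1, 8)) = Mul(3, Rational(1, 8)) = Rational(3, 8)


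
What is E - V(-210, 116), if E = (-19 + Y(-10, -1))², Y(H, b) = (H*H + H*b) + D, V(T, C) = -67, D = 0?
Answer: 8348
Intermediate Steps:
Y(H, b) = H² + H*b (Y(H, b) = (H*H + H*b) + 0 = (H² + H*b) + 0 = H² + H*b)
E = 8281 (E = (-19 - 10*(-10 - 1))² = (-19 - 10*(-11))² = (-19 + 110)² = 91² = 8281)
E - V(-210, 116) = 8281 - 1*(-67) = 8281 + 67 = 8348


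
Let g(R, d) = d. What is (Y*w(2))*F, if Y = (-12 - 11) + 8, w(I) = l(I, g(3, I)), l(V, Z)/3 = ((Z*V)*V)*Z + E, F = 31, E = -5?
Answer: -15345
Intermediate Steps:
l(V, Z) = -15 + 3*V²*Z² (l(V, Z) = 3*(((Z*V)*V)*Z - 5) = 3*(((V*Z)*V)*Z - 5) = 3*((Z*V²)*Z - 5) = 3*(V²*Z² - 5) = 3*(-5 + V²*Z²) = -15 + 3*V²*Z²)
w(I) = -15 + 3*I⁴ (w(I) = -15 + 3*I²*I² = -15 + 3*I⁴)
Y = -15 (Y = -23 + 8 = -15)
(Y*w(2))*F = -15*(-15 + 3*2⁴)*31 = -15*(-15 + 3*16)*31 = -15*(-15 + 48)*31 = -15*33*31 = -495*31 = -15345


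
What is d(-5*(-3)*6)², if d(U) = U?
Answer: 8100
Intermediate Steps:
d(-5*(-3)*6)² = (-5*(-3)*6)² = (15*6)² = 90² = 8100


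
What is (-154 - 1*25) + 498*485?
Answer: 241351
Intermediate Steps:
(-154 - 1*25) + 498*485 = (-154 - 25) + 241530 = -179 + 241530 = 241351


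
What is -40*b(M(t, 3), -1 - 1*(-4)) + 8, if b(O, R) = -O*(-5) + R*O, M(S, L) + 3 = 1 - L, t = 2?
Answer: 1608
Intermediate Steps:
M(S, L) = -2 - L (M(S, L) = -3 + (1 - L) = -2 - L)
b(O, R) = 5*O + O*R
-40*b(M(t, 3), -1 - 1*(-4)) + 8 = -40*(-2 - 1*3)*(5 + (-1 - 1*(-4))) + 8 = -40*(-2 - 3)*(5 + (-1 + 4)) + 8 = -(-200)*(5 + 3) + 8 = -(-200)*8 + 8 = -40*(-40) + 8 = 1600 + 8 = 1608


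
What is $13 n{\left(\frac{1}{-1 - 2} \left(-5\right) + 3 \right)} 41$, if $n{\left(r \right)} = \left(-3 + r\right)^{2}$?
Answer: $\frac{13325}{9} \approx 1480.6$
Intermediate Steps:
$13 n{\left(\frac{1}{-1 - 2} \left(-5\right) + 3 \right)} 41 = 13 \left(-3 + \left(\frac{1}{-1 - 2} \left(-5\right) + 3\right)\right)^{2} \cdot 41 = 13 \left(-3 + \left(\frac{1}{-3} \left(-5\right) + 3\right)\right)^{2} \cdot 41 = 13 \left(-3 + \left(\left(- \frac{1}{3}\right) \left(-5\right) + 3\right)\right)^{2} \cdot 41 = 13 \left(-3 + \left(\frac{5}{3} + 3\right)\right)^{2} \cdot 41 = 13 \left(-3 + \frac{14}{3}\right)^{2} \cdot 41 = 13 \left(\frac{5}{3}\right)^{2} \cdot 41 = 13 \cdot \frac{25}{9} \cdot 41 = \frac{325}{9} \cdot 41 = \frac{13325}{9}$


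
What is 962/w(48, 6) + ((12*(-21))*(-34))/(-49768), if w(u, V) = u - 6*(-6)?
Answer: 2947319/261282 ≈ 11.280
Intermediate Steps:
w(u, V) = 36 + u (w(u, V) = u + 36 = 36 + u)
962/w(48, 6) + ((12*(-21))*(-34))/(-49768) = 962/(36 + 48) + ((12*(-21))*(-34))/(-49768) = 962/84 - 252*(-34)*(-1/49768) = 962*(1/84) + 8568*(-1/49768) = 481/42 - 1071/6221 = 2947319/261282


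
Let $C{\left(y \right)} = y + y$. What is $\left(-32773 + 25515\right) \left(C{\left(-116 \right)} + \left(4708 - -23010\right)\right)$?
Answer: $-199493388$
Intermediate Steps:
$C{\left(y \right)} = 2 y$
$\left(-32773 + 25515\right) \left(C{\left(-116 \right)} + \left(4708 - -23010\right)\right) = \left(-32773 + 25515\right) \left(2 \left(-116\right) + \left(4708 - -23010\right)\right) = - 7258 \left(-232 + \left(4708 + 23010\right)\right) = - 7258 \left(-232 + 27718\right) = \left(-7258\right) 27486 = -199493388$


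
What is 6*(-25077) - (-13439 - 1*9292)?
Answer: -127731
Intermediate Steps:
6*(-25077) - (-13439 - 1*9292) = -150462 - (-13439 - 9292) = -150462 - 1*(-22731) = -150462 + 22731 = -127731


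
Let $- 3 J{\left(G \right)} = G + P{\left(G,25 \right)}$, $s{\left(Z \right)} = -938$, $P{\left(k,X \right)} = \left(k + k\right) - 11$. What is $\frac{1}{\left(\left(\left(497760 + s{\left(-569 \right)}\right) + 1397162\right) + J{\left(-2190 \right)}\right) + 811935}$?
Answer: $\frac{3}{8124338} \approx 3.6926 \cdot 10^{-7}$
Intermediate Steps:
$P{\left(k,X \right)} = -11 + 2 k$ ($P{\left(k,X \right)} = 2 k - 11 = -11 + 2 k$)
$J{\left(G \right)} = \frac{11}{3} - G$ ($J{\left(G \right)} = - \frac{G + \left(-11 + 2 G\right)}{3} = - \frac{-11 + 3 G}{3} = \frac{11}{3} - G$)
$\frac{1}{\left(\left(\left(497760 + s{\left(-569 \right)}\right) + 1397162\right) + J{\left(-2190 \right)}\right) + 811935} = \frac{1}{\left(\left(\left(497760 - 938\right) + 1397162\right) + \left(\frac{11}{3} - -2190\right)\right) + 811935} = \frac{1}{\left(\left(496822 + 1397162\right) + \left(\frac{11}{3} + 2190\right)\right) + 811935} = \frac{1}{\left(1893984 + \frac{6581}{3}\right) + 811935} = \frac{1}{\frac{5688533}{3} + 811935} = \frac{1}{\frac{8124338}{3}} = \frac{3}{8124338}$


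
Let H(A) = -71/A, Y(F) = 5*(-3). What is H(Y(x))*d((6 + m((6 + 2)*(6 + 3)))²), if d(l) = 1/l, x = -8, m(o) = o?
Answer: 71/91260 ≈ 0.00077800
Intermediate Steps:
Y(F) = -15
d(l) = 1/l
H(Y(x))*d((6 + m((6 + 2)*(6 + 3)))²) = (-71/(-15))/((6 + (6 + 2)*(6 + 3))²) = (-71*(-1/15))/((6 + 8*9)²) = 71/(15*((6 + 72)²)) = 71/(15*(78²)) = (71/15)/6084 = (71/15)*(1/6084) = 71/91260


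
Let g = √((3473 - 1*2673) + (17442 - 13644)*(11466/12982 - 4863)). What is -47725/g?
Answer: 9545*I*√1945023074038/1198596872 ≈ 11.106*I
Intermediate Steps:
g = 20*I*√1945023074038/6491 (g = √((3473 - 2673) + 3798*(11466*(1/12982) - 4863)) = √(800 + 3798*(5733/6491 - 4863)) = √(800 + 3798*(-31560000/6491)) = √(800 - 119864880000/6491) = √(-119859687200/6491) = 20*I*√1945023074038/6491 ≈ 4297.2*I)
-47725/g = -47725*(-I*√1945023074038/5992984360) = -(-9545)*I*√1945023074038/1198596872 = 9545*I*√1945023074038/1198596872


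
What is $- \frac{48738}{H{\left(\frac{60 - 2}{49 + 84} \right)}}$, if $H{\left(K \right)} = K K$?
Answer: $- \frac{431063241}{1682} \approx -2.5628 \cdot 10^{5}$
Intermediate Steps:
$H{\left(K \right)} = K^{2}$
$- \frac{48738}{H{\left(\frac{60 - 2}{49 + 84} \right)}} = - \frac{48738}{\left(\frac{60 - 2}{49 + 84}\right)^{2}} = - \frac{48738}{\left(\frac{58}{133}\right)^{2}} = - \frac{48738}{\frac{3364}{17689}} = \left(-48738\right) \frac{17689}{3364} = - \frac{431063241}{1682}$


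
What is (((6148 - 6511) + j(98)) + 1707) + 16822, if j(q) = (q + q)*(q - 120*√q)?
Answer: 37374 - 164640*√2 ≈ -1.9546e+5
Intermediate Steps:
j(q) = 2*q*(q - 120*√q) (j(q) = (2*q)*(q - 120*√q) = 2*q*(q - 120*√q))
(((6148 - 6511) + j(98)) + 1707) + 16822 = (((6148 - 6511) + (-164640*√2 + 2*98²)) + 1707) + 16822 = ((-363 + (-164640*√2 + 2*9604)) + 1707) + 16822 = ((-363 + (-164640*√2 + 19208)) + 1707) + 16822 = ((-363 + (19208 - 164640*√2)) + 1707) + 16822 = ((18845 - 164640*√2) + 1707) + 16822 = (20552 - 164640*√2) + 16822 = 37374 - 164640*√2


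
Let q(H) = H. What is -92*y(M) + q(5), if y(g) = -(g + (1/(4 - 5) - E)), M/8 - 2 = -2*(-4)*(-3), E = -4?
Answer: -15911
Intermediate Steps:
M = -176 (M = 16 + 8*(-2*(-4)*(-3)) = 16 + 8*(8*(-3)) = 16 + 8*(-24) = 16 - 192 = -176)
y(g) = -3 - g (y(g) = -(g + (1/(4 - 5) - 1*(-4))) = -(g + (1/(-1) + 4)) = -(g + (-1 + 4)) = -(g + 3) = -(3 + g) = -3 - g)
-92*y(M) + q(5) = -92*(-3 - 1*(-176)) + 5 = -92*(-3 + 176) + 5 = -92*173 + 5 = -15916 + 5 = -15911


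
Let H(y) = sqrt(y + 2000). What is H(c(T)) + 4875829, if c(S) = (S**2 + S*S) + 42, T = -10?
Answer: 4875829 + sqrt(2242) ≈ 4.8759e+6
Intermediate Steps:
c(S) = 42 + 2*S**2 (c(S) = (S**2 + S**2) + 42 = 2*S**2 + 42 = 42 + 2*S**2)
H(y) = sqrt(2000 + y)
H(c(T)) + 4875829 = sqrt(2000 + (42 + 2*(-10)**2)) + 4875829 = sqrt(2000 + (42 + 2*100)) + 4875829 = sqrt(2000 + (42 + 200)) + 4875829 = sqrt(2000 + 242) + 4875829 = sqrt(2242) + 4875829 = 4875829 + sqrt(2242)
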